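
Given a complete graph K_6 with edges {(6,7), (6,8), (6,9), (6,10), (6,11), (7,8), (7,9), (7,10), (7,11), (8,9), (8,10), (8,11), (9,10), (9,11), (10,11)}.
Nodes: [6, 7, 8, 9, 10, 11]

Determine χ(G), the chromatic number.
χ(G) = 6

Clique number ω(G) = 6 (lower bound: χ ≥ ω).
The clique on [6, 7, 8, 9, 10, 11] has size 6, forcing χ ≥ 6, and the coloring below uses 6 colors, so χ(G) = 6.
A valid 6-coloring: color 1: [7]; color 2: [6]; color 3: [8]; color 4: [11]; color 5: [10]; color 6: [9].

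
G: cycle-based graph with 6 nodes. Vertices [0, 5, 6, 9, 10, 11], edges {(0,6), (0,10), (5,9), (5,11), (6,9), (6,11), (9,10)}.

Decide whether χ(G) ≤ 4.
A valid 4-coloring: color 1: [5, 6, 10]; color 2: [0, 9, 11].
(χ(G) = 2 ≤ 4.)

Yes, G is 4-colorable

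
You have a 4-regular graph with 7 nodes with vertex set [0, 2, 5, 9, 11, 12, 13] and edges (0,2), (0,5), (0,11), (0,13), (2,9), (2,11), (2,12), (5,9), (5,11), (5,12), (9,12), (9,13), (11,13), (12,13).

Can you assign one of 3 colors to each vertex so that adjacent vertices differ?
Yes, G is 3-colorable

A valid 3-coloring: color 1: [0, 9]; color 2: [2, 5, 13]; color 3: [11, 12].
(χ(G) = 3 ≤ 3.)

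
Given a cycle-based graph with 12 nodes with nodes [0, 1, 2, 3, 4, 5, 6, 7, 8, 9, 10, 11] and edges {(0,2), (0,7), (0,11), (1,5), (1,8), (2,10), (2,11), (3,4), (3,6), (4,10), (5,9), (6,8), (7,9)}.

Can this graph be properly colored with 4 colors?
A valid 4-coloring: color 1: [0, 1, 4, 6, 9]; color 2: [2, 3, 5, 7, 8]; color 3: [10, 11].
(χ(G) = 3 ≤ 4.)

Yes, G is 4-colorable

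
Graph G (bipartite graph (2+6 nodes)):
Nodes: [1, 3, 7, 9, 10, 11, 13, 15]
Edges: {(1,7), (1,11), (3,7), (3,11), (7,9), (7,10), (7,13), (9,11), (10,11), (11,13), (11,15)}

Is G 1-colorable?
Edge (1,11) forces its endpoints to differ, so 1 color is not enough.

No, G is not 1-colorable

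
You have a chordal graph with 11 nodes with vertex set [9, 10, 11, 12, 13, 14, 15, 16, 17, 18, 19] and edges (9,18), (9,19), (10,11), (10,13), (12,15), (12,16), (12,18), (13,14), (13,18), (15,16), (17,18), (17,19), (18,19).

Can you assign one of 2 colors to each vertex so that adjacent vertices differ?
No, G is not 2-colorable

The clique on vertices [12, 15, 16] has size 3 > 2, so it alone needs 3 colors.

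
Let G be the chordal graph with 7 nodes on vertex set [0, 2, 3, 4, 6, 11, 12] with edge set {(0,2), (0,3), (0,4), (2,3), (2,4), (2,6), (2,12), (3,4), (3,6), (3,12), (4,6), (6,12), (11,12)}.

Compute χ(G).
χ(G) = 4

Clique number ω(G) = 4 (lower bound: χ ≥ ω).
The clique on [0, 2, 3, 4] has size 4, forcing χ ≥ 4, and the coloring below uses 4 colors, so χ(G) = 4.
A valid 4-coloring: color 1: [3, 11]; color 2: [2]; color 3: [0, 6]; color 4: [4, 12].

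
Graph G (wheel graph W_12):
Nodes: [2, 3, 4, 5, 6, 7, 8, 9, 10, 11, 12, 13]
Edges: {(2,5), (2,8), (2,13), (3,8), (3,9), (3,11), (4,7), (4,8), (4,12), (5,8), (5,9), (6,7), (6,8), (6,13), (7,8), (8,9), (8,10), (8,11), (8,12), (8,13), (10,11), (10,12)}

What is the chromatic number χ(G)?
Clique number ω(G) = 3 (lower bound: χ ≥ ω).
Odd cycle [3, 9, 5, 2, 13, 6, 7, 4, 12, 10, 11] needs 3 colors (χ ≥ 3).
Vertex 8 is adjacent to every vertex of [2, 3, 4, 5, 6, 7, 9, 10, 11, 12, 13], which already need 3 colors among themselves, so 8 needs a new color (χ ≥ 4).
The coloring below uses 4 colors, so χ(G) = 4.
A valid 4-coloring: color 1: [8]; color 2: [3, 5, 7, 10, 13]; color 3: [2, 4, 6, 9, 11]; color 4: [12].

χ(G) = 4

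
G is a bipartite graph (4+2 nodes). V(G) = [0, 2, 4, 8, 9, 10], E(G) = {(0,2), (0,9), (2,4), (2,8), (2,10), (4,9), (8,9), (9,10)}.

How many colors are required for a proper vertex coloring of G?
χ(G) = 2

Clique number ω(G) = 2 (lower bound: χ ≥ ω).
The graph is bipartite (no odd cycle), so 2 colors suffice: χ(G) = 2.
A valid 2-coloring: color 1: [2, 9]; color 2: [0, 4, 8, 10].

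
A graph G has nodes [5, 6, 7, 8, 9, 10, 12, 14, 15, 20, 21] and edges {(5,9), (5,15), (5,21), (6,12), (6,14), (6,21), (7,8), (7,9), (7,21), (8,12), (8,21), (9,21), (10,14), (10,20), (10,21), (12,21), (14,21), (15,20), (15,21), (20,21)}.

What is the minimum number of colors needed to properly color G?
χ(G) = 3

Clique number ω(G) = 3 (lower bound: χ ≥ ω).
The clique on [5, 9, 21] has size 3, forcing χ ≥ 3, and the coloring below uses 3 colors, so χ(G) = 3.
A valid 3-coloring: color 1: [21]; color 2: [6, 8, 9, 10, 15]; color 3: [5, 7, 12, 14, 20].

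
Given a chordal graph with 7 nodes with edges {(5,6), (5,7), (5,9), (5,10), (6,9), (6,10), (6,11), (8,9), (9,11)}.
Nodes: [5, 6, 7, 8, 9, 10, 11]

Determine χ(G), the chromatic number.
χ(G) = 3

Clique number ω(G) = 3 (lower bound: χ ≥ ω).
The clique on [6, 9, 11] has size 3, forcing χ ≥ 3, and the coloring below uses 3 colors, so χ(G) = 3.
A valid 3-coloring: color 1: [7, 9, 10]; color 2: [6, 8]; color 3: [5, 11].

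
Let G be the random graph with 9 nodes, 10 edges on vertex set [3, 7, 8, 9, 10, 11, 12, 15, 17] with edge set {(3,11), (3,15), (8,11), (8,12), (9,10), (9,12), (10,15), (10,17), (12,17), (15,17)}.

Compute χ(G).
χ(G) = 3

Clique number ω(G) = 3 (lower bound: χ ≥ ω).
The clique on [10, 15, 17] has size 3, forcing χ ≥ 3, and the coloring below uses 3 colors, so χ(G) = 3.
A valid 3-coloring: color 1: [7, 10, 11, 12]; color 2: [3, 8, 9, 17]; color 3: [15].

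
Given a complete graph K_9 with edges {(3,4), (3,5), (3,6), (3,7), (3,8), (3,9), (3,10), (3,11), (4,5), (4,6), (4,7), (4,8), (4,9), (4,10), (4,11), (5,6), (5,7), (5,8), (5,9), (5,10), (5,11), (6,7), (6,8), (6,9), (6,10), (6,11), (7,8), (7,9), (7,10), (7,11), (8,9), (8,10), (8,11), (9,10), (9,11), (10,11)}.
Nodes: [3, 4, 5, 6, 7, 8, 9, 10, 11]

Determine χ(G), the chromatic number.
Clique number ω(G) = 9 (lower bound: χ ≥ ω).
The clique on [3, 4, 5, 6, 7, 8, 9, 10, 11] has size 9, forcing χ ≥ 9, and the coloring below uses 9 colors, so χ(G) = 9.
A valid 9-coloring: color 1: [8]; color 2: [4]; color 3: [11]; color 4: [6]; color 5: [9]; color 6: [10]; color 7: [5]; color 8: [3]; color 9: [7].

χ(G) = 9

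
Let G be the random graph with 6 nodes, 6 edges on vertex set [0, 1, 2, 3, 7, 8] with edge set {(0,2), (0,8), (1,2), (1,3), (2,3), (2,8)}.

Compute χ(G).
χ(G) = 3

Clique number ω(G) = 3 (lower bound: χ ≥ ω).
The clique on [0, 2, 8] has size 3, forcing χ ≥ 3, and the coloring below uses 3 colors, so χ(G) = 3.
A valid 3-coloring: color 1: [2, 7]; color 2: [0, 1]; color 3: [3, 8].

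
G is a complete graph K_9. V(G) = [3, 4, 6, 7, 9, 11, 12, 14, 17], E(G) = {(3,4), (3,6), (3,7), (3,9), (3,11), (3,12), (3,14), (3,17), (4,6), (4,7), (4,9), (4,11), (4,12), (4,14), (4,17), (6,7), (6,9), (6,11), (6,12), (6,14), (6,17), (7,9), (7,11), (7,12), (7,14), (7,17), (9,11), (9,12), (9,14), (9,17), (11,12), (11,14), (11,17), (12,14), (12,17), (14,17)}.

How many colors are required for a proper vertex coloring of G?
Clique number ω(G) = 9 (lower bound: χ ≥ ω).
The clique on [3, 4, 6, 7, 9, 11, 12, 14, 17] has size 9, forcing χ ≥ 9, and the coloring below uses 9 colors, so χ(G) = 9.
A valid 9-coloring: color 1: [12]; color 2: [17]; color 3: [9]; color 4: [6]; color 5: [11]; color 6: [7]; color 7: [4]; color 8: [14]; color 9: [3].

χ(G) = 9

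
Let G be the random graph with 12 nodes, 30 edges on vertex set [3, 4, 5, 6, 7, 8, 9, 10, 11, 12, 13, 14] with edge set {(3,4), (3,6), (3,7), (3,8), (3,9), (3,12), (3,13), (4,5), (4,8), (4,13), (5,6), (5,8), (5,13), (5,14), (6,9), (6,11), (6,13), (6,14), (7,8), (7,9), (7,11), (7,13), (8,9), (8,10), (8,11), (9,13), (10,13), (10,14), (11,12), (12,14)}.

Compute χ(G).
Clique number ω(G) = 4 (lower bound: χ ≥ ω).
The clique on [3, 7, 8, 9] has size 4, forcing χ ≥ 4, and the coloring below uses 4 colors, so χ(G) = 4.
A valid 4-coloring: color 1: [3, 5, 10, 11]; color 2: [8, 13, 14]; color 3: [4, 6, 7, 12]; color 4: [9].

χ(G) = 4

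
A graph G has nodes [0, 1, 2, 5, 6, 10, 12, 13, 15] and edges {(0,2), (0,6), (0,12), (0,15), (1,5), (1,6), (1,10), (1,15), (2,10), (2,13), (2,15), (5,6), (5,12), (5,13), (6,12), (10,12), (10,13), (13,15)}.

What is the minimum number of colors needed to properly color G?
Clique number ω(G) = 3 (lower bound: χ ≥ ω).
Suppose a proper 3-coloring c exists. The clique [0, 2, 15] takes 3 distinct colors; by symmetry let c(0) = 1, c(2) = 2, c(15) = 3.
- Vertex 13: neighbors [2, 15] already have colors [2, 3] ⇒ c(13) = 1.
- Vertex 10: neighbors [13, 2] already have colors [1, 2] ⇒ c(10) = 3.
- Vertex 12: neighbors [0, 10] already have colors [1, 3] ⇒ c(12) = 2.
- Vertex 5: neighbors [13, 12] already have colors [1, 2] ⇒ c(5) = 3.
- Vertex 6: neighbors [0, 12, 5] already have colors [1, 2, 3] — all 3 colors blocked. Contradiction.
The forced assignments end in a contradiction, so G has no proper 3-coloring (χ ≥ 4).
The coloring below uses 4 colors, so χ(G) = 4.
A valid 4-coloring: color 1: [0, 5, 10]; color 2: [6, 15]; color 3: [1, 12, 13]; color 4: [2].

χ(G) = 4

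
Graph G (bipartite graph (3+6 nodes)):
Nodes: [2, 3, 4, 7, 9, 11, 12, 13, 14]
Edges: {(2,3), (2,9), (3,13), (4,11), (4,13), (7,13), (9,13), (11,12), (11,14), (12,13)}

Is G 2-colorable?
Yes, G is 2-colorable

A valid 2-coloring: color 1: [2, 11, 13]; color 2: [3, 4, 7, 9, 12, 14].
(χ(G) = 2 ≤ 2.)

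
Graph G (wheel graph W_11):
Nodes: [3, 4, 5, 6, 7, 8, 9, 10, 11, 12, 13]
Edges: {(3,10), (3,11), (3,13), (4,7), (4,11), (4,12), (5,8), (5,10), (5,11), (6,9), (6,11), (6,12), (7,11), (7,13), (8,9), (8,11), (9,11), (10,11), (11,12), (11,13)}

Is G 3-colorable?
Yes, G is 3-colorable

A valid 3-coloring: color 1: [11]; color 2: [3, 5, 7, 9, 12]; color 3: [4, 6, 8, 10, 13].
(χ(G) = 3 ≤ 3.)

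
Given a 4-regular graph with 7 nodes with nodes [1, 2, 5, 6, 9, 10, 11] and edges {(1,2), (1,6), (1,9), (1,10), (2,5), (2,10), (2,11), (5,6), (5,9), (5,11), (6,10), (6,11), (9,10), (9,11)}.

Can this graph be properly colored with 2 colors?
The clique on vertices [1, 9, 10] has size 3 > 2, so it alone needs 3 colors.

No, G is not 2-colorable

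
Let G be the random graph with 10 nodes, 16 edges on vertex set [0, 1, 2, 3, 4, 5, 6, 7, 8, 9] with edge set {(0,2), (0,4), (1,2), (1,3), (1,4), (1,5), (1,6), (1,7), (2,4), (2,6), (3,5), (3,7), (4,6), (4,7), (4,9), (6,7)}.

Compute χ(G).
χ(G) = 4

Clique number ω(G) = 4 (lower bound: χ ≥ ω).
The clique on [1, 2, 4, 6] has size 4, forcing χ ≥ 4, and the coloring below uses 4 colors, so χ(G) = 4.
A valid 4-coloring: color 1: [0, 1, 8, 9]; color 2: [3, 4]; color 3: [2, 5, 7]; color 4: [6].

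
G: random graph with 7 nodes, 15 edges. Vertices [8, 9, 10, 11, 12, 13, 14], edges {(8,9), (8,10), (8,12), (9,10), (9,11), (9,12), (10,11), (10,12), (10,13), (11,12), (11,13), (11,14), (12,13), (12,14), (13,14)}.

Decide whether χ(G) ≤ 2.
No, G is not 2-colorable

The clique on vertices [8, 9, 10, 12] has size 4 > 2, so it alone needs 4 colors.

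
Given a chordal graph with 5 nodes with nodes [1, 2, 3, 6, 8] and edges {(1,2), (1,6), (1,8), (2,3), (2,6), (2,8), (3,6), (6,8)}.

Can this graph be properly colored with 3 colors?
No, G is not 3-colorable

The clique on vertices [1, 2, 6, 8] has size 4 > 3, so it alone needs 4 colors.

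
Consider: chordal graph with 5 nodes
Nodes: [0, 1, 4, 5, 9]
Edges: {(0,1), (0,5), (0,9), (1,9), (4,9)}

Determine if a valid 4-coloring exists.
Yes, G is 4-colorable

A valid 4-coloring: color 1: [0, 4]; color 2: [5, 9]; color 3: [1].
(χ(G) = 3 ≤ 4.)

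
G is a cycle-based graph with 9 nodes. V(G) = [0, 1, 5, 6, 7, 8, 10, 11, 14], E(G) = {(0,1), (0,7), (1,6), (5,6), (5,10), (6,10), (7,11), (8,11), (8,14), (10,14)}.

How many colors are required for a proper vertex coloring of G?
Clique number ω(G) = 3 (lower bound: χ ≥ ω).
The clique on [5, 6, 10] has size 3, forcing χ ≥ 3, and the coloring below uses 3 colors, so χ(G) = 3.
A valid 3-coloring: color 1: [1, 7, 8, 10]; color 2: [0, 6, 11, 14]; color 3: [5].

χ(G) = 3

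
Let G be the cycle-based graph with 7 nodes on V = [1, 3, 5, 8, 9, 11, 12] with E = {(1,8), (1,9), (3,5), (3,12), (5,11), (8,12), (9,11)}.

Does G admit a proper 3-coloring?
Yes, G is 3-colorable

A valid 3-coloring: color 1: [1, 11, 12]; color 2: [3, 8, 9]; color 3: [5].
(χ(G) = 3 ≤ 3.)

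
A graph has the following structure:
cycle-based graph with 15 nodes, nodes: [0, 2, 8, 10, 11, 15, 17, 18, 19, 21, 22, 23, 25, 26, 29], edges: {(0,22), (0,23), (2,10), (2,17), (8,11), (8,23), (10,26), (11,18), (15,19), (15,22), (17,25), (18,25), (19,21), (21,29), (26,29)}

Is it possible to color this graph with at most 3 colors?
Yes, G is 3-colorable

A valid 3-coloring: color 1: [10, 11, 17, 19, 22, 23, 29]; color 2: [0, 2, 8, 15, 18, 21, 26]; color 3: [25].
(χ(G) = 3 ≤ 3.)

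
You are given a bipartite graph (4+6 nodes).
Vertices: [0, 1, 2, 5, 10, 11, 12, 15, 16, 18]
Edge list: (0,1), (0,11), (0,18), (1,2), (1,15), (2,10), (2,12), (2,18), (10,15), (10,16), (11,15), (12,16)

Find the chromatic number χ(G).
Clique number ω(G) = 2 (lower bound: χ ≥ ω).
The graph is bipartite (no odd cycle), so 2 colors suffice: χ(G) = 2.
A valid 2-coloring: color 1: [0, 2, 5, 15, 16]; color 2: [1, 10, 11, 12, 18].

χ(G) = 2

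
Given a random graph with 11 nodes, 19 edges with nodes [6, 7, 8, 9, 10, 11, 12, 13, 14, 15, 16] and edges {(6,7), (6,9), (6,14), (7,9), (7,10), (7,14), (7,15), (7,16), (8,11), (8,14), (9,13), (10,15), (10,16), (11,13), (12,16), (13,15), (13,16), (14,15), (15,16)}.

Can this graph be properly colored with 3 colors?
No, G is not 3-colorable

The clique on vertices [7, 10, 15, 16] has size 4 > 3, so it alone needs 4 colors.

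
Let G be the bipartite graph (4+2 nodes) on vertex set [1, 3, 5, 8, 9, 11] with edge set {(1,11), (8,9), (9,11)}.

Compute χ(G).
χ(G) = 2

Clique number ω(G) = 2 (lower bound: χ ≥ ω).
The graph is bipartite (no odd cycle), so 2 colors suffice: χ(G) = 2.
A valid 2-coloring: color 1: [1, 3, 5, 9]; color 2: [8, 11].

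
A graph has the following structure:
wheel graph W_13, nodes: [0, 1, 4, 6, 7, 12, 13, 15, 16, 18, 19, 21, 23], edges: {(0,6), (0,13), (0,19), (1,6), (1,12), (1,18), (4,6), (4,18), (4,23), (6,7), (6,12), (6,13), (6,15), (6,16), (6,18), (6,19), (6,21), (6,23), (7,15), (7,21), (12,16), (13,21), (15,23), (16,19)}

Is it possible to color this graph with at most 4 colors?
A valid 4-coloring: color 1: [6]; color 2: [7, 12, 13, 18, 19, 23]; color 3: [0, 1, 4, 15, 16, 21].
(χ(G) = 3 ≤ 4.)

Yes, G is 4-colorable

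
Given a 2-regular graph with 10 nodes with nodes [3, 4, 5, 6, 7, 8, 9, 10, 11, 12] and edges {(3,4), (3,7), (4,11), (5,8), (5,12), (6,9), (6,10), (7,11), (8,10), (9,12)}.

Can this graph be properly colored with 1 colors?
No, G is not 1-colorable

Edge (3,4) forces its endpoints to differ, so 1 color is not enough.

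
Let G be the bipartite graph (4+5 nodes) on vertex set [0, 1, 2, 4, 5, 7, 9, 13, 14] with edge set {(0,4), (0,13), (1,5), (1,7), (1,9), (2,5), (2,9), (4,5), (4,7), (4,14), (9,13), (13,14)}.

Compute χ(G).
χ(G) = 2

Clique number ω(G) = 2 (lower bound: χ ≥ ω).
The graph is bipartite (no odd cycle), so 2 colors suffice: χ(G) = 2.
A valid 2-coloring: color 1: [1, 2, 4, 13]; color 2: [0, 5, 7, 9, 14].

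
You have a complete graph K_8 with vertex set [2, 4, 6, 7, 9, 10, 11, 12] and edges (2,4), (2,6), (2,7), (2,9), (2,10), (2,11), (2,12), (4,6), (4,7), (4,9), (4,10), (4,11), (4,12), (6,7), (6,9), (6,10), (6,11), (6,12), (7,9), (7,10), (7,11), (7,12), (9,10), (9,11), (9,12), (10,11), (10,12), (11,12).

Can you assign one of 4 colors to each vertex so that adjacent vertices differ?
No, G is not 4-colorable

The clique on vertices [2, 4, 6, 7, 9, 10, 11, 12] has size 8 > 4, so it alone needs 8 colors.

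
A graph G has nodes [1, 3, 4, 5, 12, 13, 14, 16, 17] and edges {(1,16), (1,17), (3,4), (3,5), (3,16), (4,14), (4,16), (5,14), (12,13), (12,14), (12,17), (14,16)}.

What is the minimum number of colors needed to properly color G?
χ(G) = 3

Clique number ω(G) = 3 (lower bound: χ ≥ ω).
The clique on [3, 4, 16] has size 3, forcing χ ≥ 3, and the coloring below uses 3 colors, so χ(G) = 3.
A valid 3-coloring: color 1: [3, 13, 14, 17]; color 2: [5, 12, 16]; color 3: [1, 4].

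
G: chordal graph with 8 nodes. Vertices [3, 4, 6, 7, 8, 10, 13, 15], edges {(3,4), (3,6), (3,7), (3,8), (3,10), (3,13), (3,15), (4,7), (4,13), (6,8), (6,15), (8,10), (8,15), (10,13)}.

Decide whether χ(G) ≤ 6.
Yes, G is 6-colorable

A valid 6-coloring: color 1: [3]; color 2: [7, 8, 13]; color 3: [4, 6, 10]; color 4: [15].
(χ(G) = 4 ≤ 6.)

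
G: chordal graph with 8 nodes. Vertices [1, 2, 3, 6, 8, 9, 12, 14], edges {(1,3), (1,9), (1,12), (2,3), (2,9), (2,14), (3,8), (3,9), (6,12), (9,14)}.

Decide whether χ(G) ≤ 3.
Yes, G is 3-colorable

A valid 3-coloring: color 1: [3, 12, 14]; color 2: [6, 8, 9]; color 3: [1, 2].
(χ(G) = 3 ≤ 3.)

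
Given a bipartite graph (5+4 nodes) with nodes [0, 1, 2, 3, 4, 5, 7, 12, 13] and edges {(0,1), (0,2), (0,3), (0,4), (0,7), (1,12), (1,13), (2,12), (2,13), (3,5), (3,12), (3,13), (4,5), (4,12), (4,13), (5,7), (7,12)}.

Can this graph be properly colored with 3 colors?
Yes, G is 3-colorable

A valid 3-coloring: color 1: [0, 5, 12, 13]; color 2: [1, 2, 3, 4, 7].
(χ(G) = 2 ≤ 3.)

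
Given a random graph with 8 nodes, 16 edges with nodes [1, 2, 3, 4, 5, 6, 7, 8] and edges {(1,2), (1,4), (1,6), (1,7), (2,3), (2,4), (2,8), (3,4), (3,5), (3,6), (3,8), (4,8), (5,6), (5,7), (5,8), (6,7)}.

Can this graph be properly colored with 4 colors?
Yes, G is 4-colorable

A valid 4-coloring: color 1: [1, 3]; color 2: [2, 5]; color 3: [7, 8]; color 4: [4, 6].
(χ(G) = 4 ≤ 4.)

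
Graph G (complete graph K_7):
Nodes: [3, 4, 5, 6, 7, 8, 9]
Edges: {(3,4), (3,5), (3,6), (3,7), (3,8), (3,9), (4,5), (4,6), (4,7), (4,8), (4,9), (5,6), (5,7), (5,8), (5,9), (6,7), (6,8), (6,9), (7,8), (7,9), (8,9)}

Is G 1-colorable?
No, G is not 1-colorable

The clique on vertices [3, 4, 5, 6, 7, 8, 9] has size 7 > 1, so it alone needs 7 colors.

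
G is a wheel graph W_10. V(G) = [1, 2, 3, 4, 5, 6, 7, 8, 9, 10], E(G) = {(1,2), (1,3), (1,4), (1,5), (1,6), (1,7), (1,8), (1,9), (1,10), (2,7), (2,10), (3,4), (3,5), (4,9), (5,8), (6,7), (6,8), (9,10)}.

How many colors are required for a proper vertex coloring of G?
Clique number ω(G) = 3 (lower bound: χ ≥ ω).
Odd cycle [8, 5, 3, 4, 9, 10, 2, 7, 6] needs 3 colors (χ ≥ 3).
Vertex 1 is adjacent to every vertex of [2, 3, 4, 5, 6, 7, 8, 9, 10], which already need 3 colors among themselves, so 1 needs a new color (χ ≥ 4).
The coloring below uses 4 colors, so χ(G) = 4.
A valid 4-coloring: color 1: [1]; color 2: [3, 7, 8, 9]; color 3: [4, 5, 6, 10]; color 4: [2].

χ(G) = 4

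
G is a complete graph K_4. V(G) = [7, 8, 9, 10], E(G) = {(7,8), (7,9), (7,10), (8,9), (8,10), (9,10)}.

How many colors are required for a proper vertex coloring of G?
χ(G) = 4

Clique number ω(G) = 4 (lower bound: χ ≥ ω).
The clique on [7, 8, 9, 10] has size 4, forcing χ ≥ 4, and the coloring below uses 4 colors, so χ(G) = 4.
A valid 4-coloring: color 1: [10]; color 2: [9]; color 3: [7]; color 4: [8].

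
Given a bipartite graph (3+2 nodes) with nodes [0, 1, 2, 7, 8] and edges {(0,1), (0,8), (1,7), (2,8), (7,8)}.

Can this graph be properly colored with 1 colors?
No, G is not 1-colorable

Edge (0,8) forces its endpoints to differ, so 1 color is not enough.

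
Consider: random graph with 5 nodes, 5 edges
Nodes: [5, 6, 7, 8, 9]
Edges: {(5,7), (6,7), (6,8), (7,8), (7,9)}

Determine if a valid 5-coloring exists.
A valid 5-coloring: color 1: [7]; color 2: [5, 8, 9]; color 3: [6].
(χ(G) = 3 ≤ 5.)

Yes, G is 5-colorable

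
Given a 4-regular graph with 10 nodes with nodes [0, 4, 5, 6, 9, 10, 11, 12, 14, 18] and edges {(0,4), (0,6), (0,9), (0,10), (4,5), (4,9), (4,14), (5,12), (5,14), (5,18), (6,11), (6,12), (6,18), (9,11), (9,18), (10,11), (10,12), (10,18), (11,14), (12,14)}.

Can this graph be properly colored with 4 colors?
Yes, G is 4-colorable

A valid 4-coloring: color 1: [4, 11, 12, 18]; color 2: [5, 6, 9, 10]; color 3: [0, 14].
(χ(G) = 3 ≤ 4.)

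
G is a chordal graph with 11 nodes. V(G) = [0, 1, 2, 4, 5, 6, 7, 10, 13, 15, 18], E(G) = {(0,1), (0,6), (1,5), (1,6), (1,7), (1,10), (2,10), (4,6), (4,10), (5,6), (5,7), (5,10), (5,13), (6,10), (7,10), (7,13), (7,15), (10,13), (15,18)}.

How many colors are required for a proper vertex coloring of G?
Clique number ω(G) = 4 (lower bound: χ ≥ ω).
The clique on [1, 5, 6, 10] has size 4, forcing χ ≥ 4, and the coloring below uses 4 colors, so χ(G) = 4.
A valid 4-coloring: color 1: [0, 10, 15]; color 2: [2, 6, 7, 18]; color 3: [1, 4, 13]; color 4: [5].

χ(G) = 4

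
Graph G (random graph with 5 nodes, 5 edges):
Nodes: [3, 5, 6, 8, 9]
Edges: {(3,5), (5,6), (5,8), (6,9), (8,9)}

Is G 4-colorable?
Yes, G is 4-colorable

A valid 4-coloring: color 1: [5, 9]; color 2: [3, 6, 8].
(χ(G) = 2 ≤ 4.)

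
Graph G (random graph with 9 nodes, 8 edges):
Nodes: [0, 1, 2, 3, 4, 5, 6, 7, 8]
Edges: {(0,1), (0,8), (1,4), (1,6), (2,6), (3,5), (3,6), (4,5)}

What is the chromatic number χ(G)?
Clique number ω(G) = 2 (lower bound: χ ≥ ω).
Odd cycle [1, 4, 5, 3, 6] needs 3 colors (χ ≥ 3).
The coloring below uses 3 colors, so χ(G) = 3.
A valid 3-coloring: color 1: [1, 2, 3, 7, 8]; color 2: [0, 4, 6]; color 3: [5].

χ(G) = 3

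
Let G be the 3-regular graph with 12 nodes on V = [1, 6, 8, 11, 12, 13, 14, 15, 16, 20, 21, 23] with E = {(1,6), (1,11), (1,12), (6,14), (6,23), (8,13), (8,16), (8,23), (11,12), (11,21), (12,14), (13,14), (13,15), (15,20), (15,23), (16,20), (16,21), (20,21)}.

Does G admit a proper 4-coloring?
A valid 4-coloring: color 1: [6, 8, 12, 15, 21]; color 2: [11, 13, 16, 23]; color 3: [1, 14, 20].
(χ(G) = 3 ≤ 4.)

Yes, G is 4-colorable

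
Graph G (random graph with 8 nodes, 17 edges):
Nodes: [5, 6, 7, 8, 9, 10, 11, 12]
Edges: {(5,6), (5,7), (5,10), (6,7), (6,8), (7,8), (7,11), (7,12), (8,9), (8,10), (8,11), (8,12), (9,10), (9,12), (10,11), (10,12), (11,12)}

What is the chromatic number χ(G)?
Clique number ω(G) = 4 (lower bound: χ ≥ ω).
The clique on [8, 9, 10, 12] has size 4, forcing χ ≥ 4, and the coloring below uses 4 colors, so χ(G) = 4.
A valid 4-coloring: color 1: [5, 8]; color 2: [7, 10]; color 3: [6, 12]; color 4: [9, 11].

χ(G) = 4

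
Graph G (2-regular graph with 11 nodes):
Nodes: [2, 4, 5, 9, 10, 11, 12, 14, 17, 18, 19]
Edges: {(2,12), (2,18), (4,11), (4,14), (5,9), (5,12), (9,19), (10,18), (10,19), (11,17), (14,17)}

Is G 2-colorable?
Odd cycle [2, 18, 10, 19, 9, 5, 12] needs 3 colors (χ ≥ 3).
Hence χ(G) ≥ 3 > 2, so no proper 2-coloring exists.

No, G is not 2-colorable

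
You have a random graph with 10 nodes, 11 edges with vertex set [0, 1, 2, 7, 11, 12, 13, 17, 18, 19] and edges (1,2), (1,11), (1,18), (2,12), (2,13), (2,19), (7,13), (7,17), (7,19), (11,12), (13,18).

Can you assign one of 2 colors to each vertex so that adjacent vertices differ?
A valid 2-coloring: color 1: [0, 2, 7, 11, 18]; color 2: [1, 12, 13, 17, 19].
(χ(G) = 2 ≤ 2.)

Yes, G is 2-colorable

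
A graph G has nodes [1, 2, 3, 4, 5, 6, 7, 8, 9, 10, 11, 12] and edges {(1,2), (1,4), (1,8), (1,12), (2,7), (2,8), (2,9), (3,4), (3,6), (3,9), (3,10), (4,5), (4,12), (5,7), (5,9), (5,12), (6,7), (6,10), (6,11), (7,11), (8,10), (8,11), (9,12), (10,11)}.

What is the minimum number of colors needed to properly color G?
χ(G) = 4

Clique number ω(G) = 3 (lower bound: χ ≥ ω).
Suppose a proper 3-coloring c exists. The clique [1, 2, 8] takes 3 distinct colors; by symmetry let c(1) = 1, c(2) = 2, c(8) = 3.
- Vertex 4: neighbors [1] already have colors [1]; try each remaining color.
- Case c(4) = 2:
  - Vertex 12: neighbors [1, 4] already have colors [1, 2] ⇒ c(12) = 3.
  - Vertex 5: neighbors [4, 12] already have colors [2, 3] ⇒ c(5) = 1.
  - Vertex 9: neighbors [5, 2, 12] already have colors [1, 2, 3] — all 3 colors blocked. Contradiction.
- Case c(4) = 3:
  - Vertex 12: neighbors [1, 4] already have colors [1, 3] ⇒ c(12) = 2.
  - Vertex 5: neighbors [12, 4] already have colors [2, 3] ⇒ c(5) = 1.
  - Vertex 7: neighbors [5, 2] already have colors [1, 2] ⇒ c(7) = 3.
  - Vertex 9: neighbors [5, 2] already have colors [1, 2] ⇒ c(9) = 3.
  - Vertex 6: neighbors [7] already have colors [3]; try each remaining color.
  - Case c(6) = 1:
    - Vertex 10: neighbors [6, 8] already have colors [1, 3] ⇒ c(10) = 2.
    - Vertex 3: neighbors [6, 10, 4] already have colors [1, 2, 3] — all 3 colors blocked. Contradiction.
  - Case c(6) = 2:
    - Vertex 10: neighbors [6, 8] already have colors [2, 3] ⇒ c(10) = 1.
    - Vertex 3: neighbors [10, 6, 4] already have colors [1, 2, 3] — all 3 colors blocked. Contradiction.
Every case ends in a contradiction, so G has no proper 3-coloring (χ ≥ 4).
The coloring below uses 4 colors, so χ(G) = 4.
A valid 4-coloring: color 1: [1, 3, 5, 11]; color 2: [4, 7, 8, 9]; color 3: [2, 10, 12]; color 4: [6].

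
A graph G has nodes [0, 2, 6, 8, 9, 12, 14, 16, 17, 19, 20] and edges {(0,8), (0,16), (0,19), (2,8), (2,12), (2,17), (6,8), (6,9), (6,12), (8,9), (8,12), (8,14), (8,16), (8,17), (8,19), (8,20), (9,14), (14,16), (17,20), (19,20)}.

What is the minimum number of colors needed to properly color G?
χ(G) = 3

Clique number ω(G) = 3 (lower bound: χ ≥ ω).
The clique on [0, 8, 16] has size 3, forcing χ ≥ 3, and the coloring below uses 3 colors, so χ(G) = 3.
A valid 3-coloring: color 1: [8]; color 2: [0, 2, 6, 14, 20]; color 3: [9, 12, 16, 17, 19].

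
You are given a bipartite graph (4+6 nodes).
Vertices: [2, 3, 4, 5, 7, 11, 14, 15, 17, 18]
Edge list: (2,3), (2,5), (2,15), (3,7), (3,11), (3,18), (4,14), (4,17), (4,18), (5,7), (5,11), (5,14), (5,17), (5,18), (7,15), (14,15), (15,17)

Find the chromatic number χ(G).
χ(G) = 2

Clique number ω(G) = 2 (lower bound: χ ≥ ω).
The graph is bipartite (no odd cycle), so 2 colors suffice: χ(G) = 2.
A valid 2-coloring: color 1: [3, 4, 5, 15]; color 2: [2, 7, 11, 14, 17, 18].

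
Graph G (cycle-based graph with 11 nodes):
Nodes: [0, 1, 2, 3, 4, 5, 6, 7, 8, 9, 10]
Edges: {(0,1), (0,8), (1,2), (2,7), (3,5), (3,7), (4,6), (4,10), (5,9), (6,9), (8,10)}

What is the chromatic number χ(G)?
Clique number ω(G) = 2 (lower bound: χ ≥ ω).
Odd cycle [7, 3, 5, 9, 6, 4, 10, 8, 0, 1, 2] needs 3 colors (χ ≥ 3).
The coloring below uses 3 colors, so χ(G) = 3.
A valid 3-coloring: color 1: [1, 5, 6, 7, 10]; color 2: [2, 3, 4, 8, 9]; color 3: [0].

χ(G) = 3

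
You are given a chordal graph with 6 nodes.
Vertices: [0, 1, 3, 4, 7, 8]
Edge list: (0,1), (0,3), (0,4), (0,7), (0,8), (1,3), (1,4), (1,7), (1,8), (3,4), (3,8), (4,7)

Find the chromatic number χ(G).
Clique number ω(G) = 4 (lower bound: χ ≥ ω).
The clique on [0, 1, 3, 8] has size 4, forcing χ ≥ 4, and the coloring below uses 4 colors, so χ(G) = 4.
A valid 4-coloring: color 1: [1]; color 2: [0]; color 3: [4, 8]; color 4: [3, 7].

χ(G) = 4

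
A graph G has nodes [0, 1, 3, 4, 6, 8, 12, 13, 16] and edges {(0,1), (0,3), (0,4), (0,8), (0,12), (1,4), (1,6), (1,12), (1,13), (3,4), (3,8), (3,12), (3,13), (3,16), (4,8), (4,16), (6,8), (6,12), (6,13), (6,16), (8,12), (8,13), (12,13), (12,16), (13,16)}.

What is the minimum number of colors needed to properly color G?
Clique number ω(G) = 4 (lower bound: χ ≥ ω).
The clique on [0, 3, 4, 8] has size 4, forcing χ ≥ 4, and the coloring below uses 4 colors, so χ(G) = 4.
A valid 4-coloring: color 1: [4, 12]; color 2: [1, 8, 16]; color 3: [3, 6]; color 4: [0, 13].

χ(G) = 4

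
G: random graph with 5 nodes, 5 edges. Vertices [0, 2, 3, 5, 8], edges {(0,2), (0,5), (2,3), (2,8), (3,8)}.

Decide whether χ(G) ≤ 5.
Yes, G is 5-colorable

A valid 5-coloring: color 1: [2, 5]; color 2: [0, 3]; color 3: [8].
(χ(G) = 3 ≤ 5.)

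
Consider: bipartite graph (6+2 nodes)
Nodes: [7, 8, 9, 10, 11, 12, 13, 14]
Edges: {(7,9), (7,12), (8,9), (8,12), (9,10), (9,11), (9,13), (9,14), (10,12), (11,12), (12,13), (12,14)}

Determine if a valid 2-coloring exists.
Yes, G is 2-colorable

A valid 2-coloring: color 1: [9, 12]; color 2: [7, 8, 10, 11, 13, 14].
(χ(G) = 2 ≤ 2.)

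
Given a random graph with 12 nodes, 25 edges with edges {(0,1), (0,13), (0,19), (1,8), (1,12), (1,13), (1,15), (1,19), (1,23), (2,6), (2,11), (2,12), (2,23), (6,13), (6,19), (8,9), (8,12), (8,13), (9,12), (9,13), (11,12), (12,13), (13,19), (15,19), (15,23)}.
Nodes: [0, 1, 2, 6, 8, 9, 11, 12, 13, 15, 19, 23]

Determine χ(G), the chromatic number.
Clique number ω(G) = 4 (lower bound: χ ≥ ω).
The clique on [0, 1, 13, 19] has size 4, forcing χ ≥ 4, and the coloring below uses 4 colors, so χ(G) = 4.
A valid 4-coloring: color 1: [1, 6, 9, 11]; color 2: [2, 13, 15]; color 3: [12, 19, 23]; color 4: [0, 8].

χ(G) = 4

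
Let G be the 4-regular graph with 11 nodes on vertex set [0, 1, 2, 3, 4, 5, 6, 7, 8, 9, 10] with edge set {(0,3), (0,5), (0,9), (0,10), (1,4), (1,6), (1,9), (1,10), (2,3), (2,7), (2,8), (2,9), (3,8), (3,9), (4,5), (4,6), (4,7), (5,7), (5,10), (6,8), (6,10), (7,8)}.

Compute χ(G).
Clique number ω(G) = 3 (lower bound: χ ≥ ω).
Suppose a proper 3-coloring c exists. The clique [0, 3, 9] takes 3 distinct colors; by symmetry let c(0) = 1, c(3) = 2, c(9) = 3.
- Vertex 2: neighbors [3, 9] already have colors [2, 3] ⇒ c(2) = 1.
- Vertex 8: neighbors [2, 3] already have colors [1, 2] ⇒ c(8) = 3.
- Vertex 7: neighbors [2, 8] already have colors [1, 3] ⇒ c(7) = 2.
- Vertex 5: neighbors [0, 7] already have colors [1, 2] ⇒ c(5) = 3.
- Vertex 4: neighbors [7, 5] already have colors [2, 3] ⇒ c(4) = 1.
- Vertex 1: neighbors [4, 9] already have colors [1, 3] ⇒ c(1) = 2.
- Vertex 6: neighbors [4, 1, 8] already have colors [1, 2, 3] — all 3 colors blocked. Contradiction.
The forced assignments end in a contradiction, so G has no proper 3-coloring (χ ≥ 4).
The coloring below uses 4 colors, so χ(G) = 4.
A valid 4-coloring: color 1: [0, 1, 2]; color 2: [3, 6, 7]; color 3: [5, 8, 9]; color 4: [4, 10].

χ(G) = 4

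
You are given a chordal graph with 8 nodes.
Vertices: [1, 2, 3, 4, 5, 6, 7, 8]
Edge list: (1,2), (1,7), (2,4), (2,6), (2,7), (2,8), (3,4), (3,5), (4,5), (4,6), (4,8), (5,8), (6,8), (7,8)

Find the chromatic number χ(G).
χ(G) = 4

Clique number ω(G) = 4 (lower bound: χ ≥ ω).
The clique on [2, 4, 6, 8] has size 4, forcing χ ≥ 4, and the coloring below uses 4 colors, so χ(G) = 4.
A valid 4-coloring: color 1: [1, 3, 8]; color 2: [4, 7]; color 3: [2, 5]; color 4: [6].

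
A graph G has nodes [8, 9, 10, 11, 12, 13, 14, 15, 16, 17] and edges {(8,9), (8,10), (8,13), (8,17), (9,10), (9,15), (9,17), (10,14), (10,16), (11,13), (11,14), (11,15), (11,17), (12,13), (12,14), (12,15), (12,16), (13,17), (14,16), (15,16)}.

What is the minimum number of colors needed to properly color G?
χ(G) = 4

Clique number ω(G) = 3 (lower bound: χ ≥ ω).
Suppose a proper 3-coloring c exists. The clique [8, 9, 10] takes 3 distinct colors; by symmetry let c(8) = 1, c(9) = 2, c(10) = 3.
- Vertex 17: neighbors [8, 9] already have colors [1, 2] ⇒ c(17) = 3.
- Vertex 13: neighbors [8, 17] already have colors [1, 3] ⇒ c(13) = 2.
- Vertex 11: neighbors [13, 17] already have colors [2, 3] ⇒ c(11) = 1.
- Vertex 14: neighbors [11, 10] already have colors [1, 3] ⇒ c(14) = 2.
- Vertex 15: neighbors [11, 9] already have colors [1, 2] ⇒ c(15) = 3.
- Vertex 12: neighbors [13, 15] already have colors [2, 3] ⇒ c(12) = 1.
- Vertex 16: neighbors [12, 14, 10] already have colors [1, 2, 3] — all 3 colors blocked. Contradiction.
The forced assignments end in a contradiction, so G has no proper 3-coloring (χ ≥ 4).
The coloring below uses 4 colors, so χ(G) = 4.
A valid 4-coloring: color 1: [9, 13, 16]; color 2: [8, 14, 15]; color 3: [10, 11, 12]; color 4: [17].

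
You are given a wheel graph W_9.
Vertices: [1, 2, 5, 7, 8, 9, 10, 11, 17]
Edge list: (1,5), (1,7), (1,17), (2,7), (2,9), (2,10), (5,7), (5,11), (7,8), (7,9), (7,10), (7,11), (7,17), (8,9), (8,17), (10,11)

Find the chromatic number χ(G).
χ(G) = 3

Clique number ω(G) = 3 (lower bound: χ ≥ ω).
The clique on [1, 7, 17] has size 3, forcing χ ≥ 3, and the coloring below uses 3 colors, so χ(G) = 3.
A valid 3-coloring: color 1: [7]; color 2: [1, 2, 8, 11]; color 3: [5, 9, 10, 17].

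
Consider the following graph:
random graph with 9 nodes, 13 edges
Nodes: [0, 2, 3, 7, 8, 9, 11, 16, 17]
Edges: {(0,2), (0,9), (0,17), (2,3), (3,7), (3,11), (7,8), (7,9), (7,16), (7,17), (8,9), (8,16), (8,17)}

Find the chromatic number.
Clique number ω(G) = 3 (lower bound: χ ≥ ω).
The clique on [7, 8, 16] has size 3, forcing χ ≥ 3, and the coloring below uses 3 colors, so χ(G) = 3.
A valid 3-coloring: color 1: [0, 7, 11]; color 2: [3, 8]; color 3: [2, 9, 16, 17].

χ(G) = 3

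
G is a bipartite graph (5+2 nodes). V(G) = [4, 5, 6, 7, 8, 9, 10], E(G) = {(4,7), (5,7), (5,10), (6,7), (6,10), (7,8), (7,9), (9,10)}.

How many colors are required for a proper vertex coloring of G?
χ(G) = 2

Clique number ω(G) = 2 (lower bound: χ ≥ ω).
The graph is bipartite (no odd cycle), so 2 colors suffice: χ(G) = 2.
A valid 2-coloring: color 1: [7, 10]; color 2: [4, 5, 6, 8, 9].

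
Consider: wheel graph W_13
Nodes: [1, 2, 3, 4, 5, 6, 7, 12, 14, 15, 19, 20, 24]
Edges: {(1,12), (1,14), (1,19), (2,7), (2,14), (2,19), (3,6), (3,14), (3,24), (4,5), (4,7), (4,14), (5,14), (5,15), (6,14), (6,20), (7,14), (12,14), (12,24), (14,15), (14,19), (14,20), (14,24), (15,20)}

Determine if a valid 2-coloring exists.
The clique on vertices [1, 14, 19] has size 3 > 2, so it alone needs 3 colors.

No, G is not 2-colorable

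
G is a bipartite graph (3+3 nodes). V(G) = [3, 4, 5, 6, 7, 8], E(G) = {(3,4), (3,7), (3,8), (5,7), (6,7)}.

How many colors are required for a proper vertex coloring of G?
Clique number ω(G) = 2 (lower bound: χ ≥ ω).
The graph is bipartite (no odd cycle), so 2 colors suffice: χ(G) = 2.
A valid 2-coloring: color 1: [4, 7, 8]; color 2: [3, 5, 6].

χ(G) = 2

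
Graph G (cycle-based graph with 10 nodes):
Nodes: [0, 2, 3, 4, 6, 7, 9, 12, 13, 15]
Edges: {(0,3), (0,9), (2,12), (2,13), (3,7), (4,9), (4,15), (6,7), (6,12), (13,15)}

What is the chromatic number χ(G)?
Clique number ω(G) = 2 (lower bound: χ ≥ ω).
The graph is bipartite (no odd cycle), so 2 colors suffice: χ(G) = 2.
A valid 2-coloring: color 1: [0, 4, 7, 12, 13]; color 2: [2, 3, 6, 9, 15].

χ(G) = 2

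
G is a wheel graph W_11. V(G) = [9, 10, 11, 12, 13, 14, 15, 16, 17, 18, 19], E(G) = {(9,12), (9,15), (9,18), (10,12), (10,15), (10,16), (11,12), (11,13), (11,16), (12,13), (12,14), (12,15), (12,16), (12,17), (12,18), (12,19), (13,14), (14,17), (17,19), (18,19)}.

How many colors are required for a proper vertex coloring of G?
Clique number ω(G) = 3 (lower bound: χ ≥ ω).
The clique on [9, 12, 18] has size 3, forcing χ ≥ 3, and the coloring below uses 3 colors, so χ(G) = 3.
A valid 3-coloring: color 1: [12]; color 2: [9, 10, 11, 14, 19]; color 3: [13, 15, 16, 17, 18].

χ(G) = 3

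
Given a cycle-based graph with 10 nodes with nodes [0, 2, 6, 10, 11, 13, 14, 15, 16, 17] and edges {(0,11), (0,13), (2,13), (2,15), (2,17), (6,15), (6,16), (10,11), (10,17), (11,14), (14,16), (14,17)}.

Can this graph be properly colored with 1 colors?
No, G is not 1-colorable

Edge (0,11) forces its endpoints to differ, so 1 color is not enough.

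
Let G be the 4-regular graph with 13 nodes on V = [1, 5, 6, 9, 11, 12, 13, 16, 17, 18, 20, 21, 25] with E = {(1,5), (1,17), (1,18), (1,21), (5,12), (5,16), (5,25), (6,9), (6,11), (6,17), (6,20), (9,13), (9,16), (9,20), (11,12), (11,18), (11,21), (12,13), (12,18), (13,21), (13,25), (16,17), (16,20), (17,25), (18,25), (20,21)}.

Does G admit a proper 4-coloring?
Yes, G is 4-colorable

A valid 4-coloring: color 1: [5, 9, 17, 18, 21]; color 2: [1, 11, 13, 20]; color 3: [6, 12, 16, 25].
(χ(G) = 3 ≤ 4.)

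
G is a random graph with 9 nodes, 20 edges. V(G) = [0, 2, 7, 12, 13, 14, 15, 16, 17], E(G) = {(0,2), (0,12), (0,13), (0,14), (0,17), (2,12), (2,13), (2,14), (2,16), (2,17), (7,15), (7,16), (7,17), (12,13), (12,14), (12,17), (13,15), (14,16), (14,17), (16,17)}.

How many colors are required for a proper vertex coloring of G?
χ(G) = 5

Clique number ω(G) = 5 (lower bound: χ ≥ ω).
The clique on [0, 2, 12, 14, 17] has size 5, forcing χ ≥ 5, and the coloring below uses 5 colors, so χ(G) = 5.
A valid 5-coloring: color 1: [2, 7]; color 2: [13, 17]; color 3: [12, 15, 16]; color 4: [0]; color 5: [14].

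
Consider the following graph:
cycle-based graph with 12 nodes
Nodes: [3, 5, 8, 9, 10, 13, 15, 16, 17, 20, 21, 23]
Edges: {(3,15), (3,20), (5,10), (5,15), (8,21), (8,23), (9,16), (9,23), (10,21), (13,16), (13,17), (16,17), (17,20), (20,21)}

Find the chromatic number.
Clique number ω(G) = 3 (lower bound: χ ≥ ω).
The clique on [13, 16, 17] has size 3, forcing χ ≥ 3, and the coloring below uses 3 colors, so χ(G) = 3.
A valid 3-coloring: color 1: [10, 15, 16, 20, 23]; color 2: [3, 5, 9, 17, 21]; color 3: [8, 13].

χ(G) = 3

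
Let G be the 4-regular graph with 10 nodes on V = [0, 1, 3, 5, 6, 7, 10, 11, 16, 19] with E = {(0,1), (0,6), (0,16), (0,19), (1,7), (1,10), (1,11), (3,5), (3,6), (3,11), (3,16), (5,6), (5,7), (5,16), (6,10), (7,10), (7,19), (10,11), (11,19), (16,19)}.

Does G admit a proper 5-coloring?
Yes, G is 5-colorable

A valid 5-coloring: color 1: [0, 3, 10]; color 2: [1, 6, 19]; color 3: [7, 11, 16]; color 4: [5].
(χ(G) = 3 ≤ 5.)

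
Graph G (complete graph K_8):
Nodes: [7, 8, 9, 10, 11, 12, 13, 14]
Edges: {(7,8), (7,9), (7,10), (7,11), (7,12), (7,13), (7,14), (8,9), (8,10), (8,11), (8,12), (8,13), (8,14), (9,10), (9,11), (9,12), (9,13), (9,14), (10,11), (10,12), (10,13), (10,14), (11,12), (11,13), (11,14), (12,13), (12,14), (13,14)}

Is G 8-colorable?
Yes, G is 8-colorable

A valid 8-coloring: color 1: [7]; color 2: [10]; color 3: [14]; color 4: [13]; color 5: [8]; color 6: [11]; color 7: [12]; color 8: [9].
(χ(G) = 8 ≤ 8.)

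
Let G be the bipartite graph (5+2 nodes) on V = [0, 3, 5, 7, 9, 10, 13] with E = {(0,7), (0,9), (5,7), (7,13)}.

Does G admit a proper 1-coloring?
No, G is not 1-colorable

Edge (0,9) forces its endpoints to differ, so 1 color is not enough.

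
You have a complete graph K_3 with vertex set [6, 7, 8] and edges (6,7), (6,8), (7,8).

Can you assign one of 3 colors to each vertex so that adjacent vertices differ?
Yes, G is 3-colorable

A valid 3-coloring: color 1: [8]; color 2: [7]; color 3: [6].
(χ(G) = 3 ≤ 3.)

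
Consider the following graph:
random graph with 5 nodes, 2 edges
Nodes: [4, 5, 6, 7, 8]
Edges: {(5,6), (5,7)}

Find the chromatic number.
χ(G) = 2

Clique number ω(G) = 2 (lower bound: χ ≥ ω).
The graph is bipartite (no odd cycle), so 2 colors suffice: χ(G) = 2.
A valid 2-coloring: color 1: [4, 5, 8]; color 2: [6, 7].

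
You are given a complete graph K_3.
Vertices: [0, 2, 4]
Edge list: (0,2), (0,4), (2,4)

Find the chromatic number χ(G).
Clique number ω(G) = 3 (lower bound: χ ≥ ω).
The clique on [0, 2, 4] has size 3, forcing χ ≥ 3, and the coloring below uses 3 colors, so χ(G) = 3.
A valid 3-coloring: color 1: [0]; color 2: [4]; color 3: [2].

χ(G) = 3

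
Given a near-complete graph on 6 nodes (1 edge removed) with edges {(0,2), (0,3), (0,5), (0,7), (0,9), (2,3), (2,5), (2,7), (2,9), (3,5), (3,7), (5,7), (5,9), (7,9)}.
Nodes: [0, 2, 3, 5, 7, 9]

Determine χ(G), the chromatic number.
Clique number ω(G) = 5 (lower bound: χ ≥ ω).
The clique on [0, 2, 5, 7, 9] has size 5, forcing χ ≥ 5, and the coloring below uses 5 colors, so χ(G) = 5.
A valid 5-coloring: color 1: [5]; color 2: [7]; color 3: [2]; color 4: [0]; color 5: [3, 9].

χ(G) = 5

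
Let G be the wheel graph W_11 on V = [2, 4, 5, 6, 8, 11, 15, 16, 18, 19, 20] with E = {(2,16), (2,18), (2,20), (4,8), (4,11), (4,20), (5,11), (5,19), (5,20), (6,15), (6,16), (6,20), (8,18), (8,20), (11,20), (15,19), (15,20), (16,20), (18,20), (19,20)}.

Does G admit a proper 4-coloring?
A valid 4-coloring: color 1: [20]; color 2: [4, 5, 15, 16, 18]; color 3: [2, 6, 8, 11, 19].
(χ(G) = 3 ≤ 4.)

Yes, G is 4-colorable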